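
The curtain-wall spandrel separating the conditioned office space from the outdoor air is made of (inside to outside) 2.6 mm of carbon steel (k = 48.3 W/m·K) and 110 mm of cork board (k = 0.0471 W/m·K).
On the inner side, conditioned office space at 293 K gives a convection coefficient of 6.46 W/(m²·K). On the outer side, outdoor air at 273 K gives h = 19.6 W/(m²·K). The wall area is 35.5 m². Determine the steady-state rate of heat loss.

Model the wall as resistances in series:
R_inner film = 1/(h_i·A) = 1/(6.46×35.5) = 0.004361 K/W
R_carbon steel = L/(kA) = 0.0026/(48.3×35.5) = 1.516×10^-6 K/W
R_cork board = L/(kA) = 0.11/(0.0471×35.5) = 0.06579 K/W
R_outer film = 1/(h_o·A) = 1/(19.6×35.5) = 0.001437 K/W
R_total = 0.07159 K/W
Q = ΔT / R_total = 20 / 0.07159

Q ≈ 279 W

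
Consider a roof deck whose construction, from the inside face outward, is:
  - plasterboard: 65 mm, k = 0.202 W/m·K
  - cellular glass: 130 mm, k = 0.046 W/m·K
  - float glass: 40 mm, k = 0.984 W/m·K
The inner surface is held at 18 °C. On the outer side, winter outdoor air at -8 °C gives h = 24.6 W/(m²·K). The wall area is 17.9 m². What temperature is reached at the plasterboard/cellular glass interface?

Thermal resistances in series:
R_plasterboard = L/(kA) = 0.065/(0.202×17.9) = 0.01798 K/W
R_cellular glass = L/(kA) = 0.13/(0.046×17.9) = 0.1579 K/W
R_float glass = L/(kA) = 0.04/(0.984×17.9) = 0.002271 K/W
R_outer film = 1/(h_o·A) = 1/(24.6×17.9) = 0.002271 K/W
R_total = 0.1804 K/W;  Q = ΔT/R_total = 26/0.1804 = 144.1 W
T_interface = T_inner − Q·ΣR(inner→interface) = 18 − 144×0.01798

T ≈ 15.4 °C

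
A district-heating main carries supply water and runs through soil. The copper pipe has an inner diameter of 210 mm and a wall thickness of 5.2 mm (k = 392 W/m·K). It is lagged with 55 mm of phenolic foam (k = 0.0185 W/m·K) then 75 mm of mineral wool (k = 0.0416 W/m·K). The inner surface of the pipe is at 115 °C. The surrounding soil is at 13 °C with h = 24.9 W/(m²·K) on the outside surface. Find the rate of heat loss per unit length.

q′ ≈ 20.6 W/m

For a radial system each layer contributes R = ln(r_out/r_in)/(2πkL); films add R = 1/(hA).
R_copper pipe wall = ln(110.2/105)/(2π×392×1) = 1.963×10^-5 K/W
R_phenolic foam = ln(165.2/110.2)/(2π×0.0185×1) = 3.483 K/W
R_mineral wool = ln(240.2/165.2)/(2π×0.0416×1) = 1.432 K/W
R_outer film = 1/(h_o·2πr_oL) = 1/(24.9×2π×0.2402×1) = 0.02661 K/W
R_total = 4.942 K/W
Q = ΔT/R_total = 102/4.942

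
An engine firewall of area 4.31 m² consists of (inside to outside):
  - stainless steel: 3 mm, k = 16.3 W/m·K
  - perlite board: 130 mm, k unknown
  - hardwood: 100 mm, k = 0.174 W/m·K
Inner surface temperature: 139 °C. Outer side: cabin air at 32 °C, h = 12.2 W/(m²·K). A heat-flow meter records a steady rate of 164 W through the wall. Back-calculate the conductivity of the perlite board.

Treating each layer as a thermal resistance in series:
R_stainless steel = L/(kA) = 0.003/(16.3×4.31) = 4.27×10^-5 K/W
R_hardwood = L/(kA) = 0.1/(0.174×4.31) = 0.1333 K/W
R_outer film = 1/(h_o·A) = 1/(12.2×4.31) = 0.01902 K/W
Sum of known resistances R_other = 0.1524 K/W
Total R = ΔT/Q = 107/164 = 0.6524 K/W
R_perlite board = R_total − R_other = 0.5 K/W
k = L/(R·A) = 0.13/(0.5×4.31)

k ≈ 0.0603 W/(m·K)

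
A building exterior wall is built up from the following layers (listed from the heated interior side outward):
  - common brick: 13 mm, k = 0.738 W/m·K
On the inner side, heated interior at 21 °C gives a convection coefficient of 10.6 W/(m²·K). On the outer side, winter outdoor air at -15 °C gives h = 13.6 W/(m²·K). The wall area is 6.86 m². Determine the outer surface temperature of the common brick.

T ≈ -0.729 °C

Using the resistance-network approach (series):
R_inner film = 1/(h_i·A) = 1/(10.6×6.86) = 0.01375 K/W
R_common brick = L/(kA) = 0.013/(0.738×6.86) = 0.002568 K/W
R_outer film = 1/(h_o·A) = 1/(13.6×6.86) = 0.01072 K/W
R_total = 0.02704 K/W;  Q = ΔT/R_total = 36/0.02704 = 1331 W
T_interface = T_inner − Q·ΣR(inner→interface) = 21 − 1330×0.01632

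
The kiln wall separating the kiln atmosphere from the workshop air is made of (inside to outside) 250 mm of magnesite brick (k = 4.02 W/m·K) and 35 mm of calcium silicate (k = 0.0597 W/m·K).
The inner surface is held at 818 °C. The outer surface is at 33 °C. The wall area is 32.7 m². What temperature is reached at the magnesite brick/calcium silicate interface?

Thermal resistances in series:
R_magnesite brick = L/(kA) = 0.25/(4.02×32.7) = 0.001902 K/W
R_calcium silicate = L/(kA) = 0.035/(0.0597×32.7) = 0.01793 K/W
R_total = 0.01983 K/W;  Q = ΔT/R_total = 785/0.01983 = 39590 W
T_interface = T_inner − Q·ΣR(inner→interface) = 818 − 39600×0.001902

T ≈ 743 °C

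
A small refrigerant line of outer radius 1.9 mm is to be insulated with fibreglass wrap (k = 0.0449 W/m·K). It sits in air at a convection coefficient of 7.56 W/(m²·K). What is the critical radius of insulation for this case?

r_cr ≈ 5.94 mm

For a cylinder r_cr = k/h = 0.0449/7.56
r_cr = 5.94 mm; since the bare radius (1.9 mm) is below r_cr, adding a thin layer of insulation will *increase* heat loss.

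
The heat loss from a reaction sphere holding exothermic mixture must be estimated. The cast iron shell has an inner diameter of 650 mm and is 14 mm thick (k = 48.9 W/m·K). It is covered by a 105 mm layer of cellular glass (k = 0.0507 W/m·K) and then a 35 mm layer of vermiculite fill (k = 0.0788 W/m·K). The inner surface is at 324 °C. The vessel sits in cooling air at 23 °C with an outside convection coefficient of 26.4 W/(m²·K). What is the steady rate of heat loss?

Radial (spherical) resistances in series:
R_cast iron shell = (1/0.325 − 1/0.339)/(4π×48.9) = 2.068×10^-4 K/W
R_cellular glass = (1/0.339 − 1/0.444)/(4π×0.0507) = 1.095 K/W
R_vermiculite fill = (1/0.444 − 1/0.479)/(4π×0.0788) = 0.1662 K/W
R_outer film = 1/(h·4πr_o²) = 1/(26.4×4π×0.479²) = 0.01314 K/W
R_total = 1.274 K/W
Q = ΔT/R_total = 301/1.274

Q ≈ 236 W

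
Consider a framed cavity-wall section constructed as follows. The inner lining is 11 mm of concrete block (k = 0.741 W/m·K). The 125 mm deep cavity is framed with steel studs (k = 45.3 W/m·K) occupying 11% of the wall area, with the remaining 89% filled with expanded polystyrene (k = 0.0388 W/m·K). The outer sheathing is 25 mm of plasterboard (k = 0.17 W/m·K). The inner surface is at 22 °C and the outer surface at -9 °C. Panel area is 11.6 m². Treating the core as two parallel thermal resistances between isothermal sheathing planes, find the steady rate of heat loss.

Q ≈ 1920 W

Sheathing layers in series; stud and cavity paths in parallel between them.
R_inner = 0.011/(0.741×11.6) = 0.00128 K/W
R_stud  = 0.125/(45.3×0.11×11.6) = 0.002163 K/W
R_cav   = 0.125/(0.0388×0.89×11.6) = 0.3121 K/W
1/R_core = 1/R_stud + 1/R_cav → R_core = 0.002148 K/W
R_outer = 0.025/(0.17×11.6) = 0.01268 K/W
R_total = 0.0161 K/W
Q = ΔT/R_total = 31/0.0161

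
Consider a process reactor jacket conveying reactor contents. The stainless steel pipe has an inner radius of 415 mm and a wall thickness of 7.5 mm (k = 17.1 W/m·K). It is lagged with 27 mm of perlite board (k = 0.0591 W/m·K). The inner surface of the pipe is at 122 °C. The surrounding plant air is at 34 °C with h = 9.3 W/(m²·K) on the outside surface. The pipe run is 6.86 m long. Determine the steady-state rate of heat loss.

Q ≈ 2940 W

For a radial system each layer contributes R = ln(r_out/r_in)/(2πkL); films add R = 1/(hA).
R_stainless steel pipe wall = ln(422.5/415)/(2π×17.1×6.86) = 2.43×10^-5 K/W
R_perlite board = ln(449.5/422.5)/(2π×0.0591×6.86) = 0.02432 K/W
R_outer film = 1/(h_o·2πr_oL) = 1/(9.3×2π×0.4495×6.86) = 0.00555 K/W
R_total = 0.02989 K/W
Q = ΔT/R_total = 88/0.02989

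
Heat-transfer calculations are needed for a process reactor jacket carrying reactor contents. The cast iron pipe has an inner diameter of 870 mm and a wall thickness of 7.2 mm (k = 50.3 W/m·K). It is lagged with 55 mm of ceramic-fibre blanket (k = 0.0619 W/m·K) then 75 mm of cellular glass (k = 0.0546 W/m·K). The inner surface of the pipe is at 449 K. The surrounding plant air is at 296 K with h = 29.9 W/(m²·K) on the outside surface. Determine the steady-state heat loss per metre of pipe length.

q′ ≈ 212 W/m

Cylindrical conduction, so R = ln(r₂/r₁)/(2πkL) per layer, in series:
R_cast iron pipe wall = ln(442.2/435)/(2π×50.3×1) = 5.194×10^-5 K/W
R_ceramic-fibre blanket = ln(497.2/442.2)/(2π×0.0619×1) = 0.3014 K/W
R_cellular glass = ln(572.2/497.2)/(2π×0.0546×1) = 0.4095 K/W
R_outer film = 1/(h_o·2πr_oL) = 1/(29.9×2π×0.5722×1) = 0.009303 K/W
R_total = 0.7203 K/W
Q = ΔT/R_total = 153/0.7203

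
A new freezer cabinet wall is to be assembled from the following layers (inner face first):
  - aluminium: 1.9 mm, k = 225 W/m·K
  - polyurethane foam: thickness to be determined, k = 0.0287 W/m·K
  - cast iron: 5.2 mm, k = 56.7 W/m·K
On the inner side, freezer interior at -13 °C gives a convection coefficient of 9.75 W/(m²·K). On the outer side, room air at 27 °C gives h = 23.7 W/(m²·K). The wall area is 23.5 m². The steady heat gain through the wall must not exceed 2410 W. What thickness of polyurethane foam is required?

L ≈ 7.04 mm

Series thermal resistances:
R_inner film = 1/(h_i·A) = 1/(9.75×23.5) = 0.004364 K/W
R_aluminium = L/(kA) = 0.0019/(225×23.5) = 3.593×10^-7 K/W
R_cast iron = L/(kA) = 0.0052/(56.7×23.5) = 3.903×10^-6 K/W
R_outer film = 1/(h_o·A) = 1/(23.7×23.5) = 0.001795 K/W
Sum of the known resistances R_other = 0.006164 K/W
Required total resistance R_tot = ΔT/Q_allow = 40/2410 = 0.0166 K/W
R_polyurethane foam = R_tot − R_other = 0.01043 K/W
L = R·k·A = 0.01043×0.0287×23.5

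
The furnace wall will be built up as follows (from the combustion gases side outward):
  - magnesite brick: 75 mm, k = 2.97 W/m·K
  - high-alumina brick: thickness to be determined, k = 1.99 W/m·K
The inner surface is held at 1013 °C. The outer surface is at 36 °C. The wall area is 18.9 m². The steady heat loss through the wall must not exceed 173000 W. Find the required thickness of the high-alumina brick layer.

Model the wall as resistances in series:
R_magnesite brick = L/(kA) = 0.075/(2.97×18.9) = 0.001336 K/W
Sum of the known resistances R_other = 0.001336 K/W
Required total resistance R_tot = ΔT/Q_allow = 977/173000 = 0.005647 K/W
R_high-alumina brick = R_tot − R_other = 0.004311 K/W
L = R·k·A = 0.004311×1.99×18.9

L ≈ 162 mm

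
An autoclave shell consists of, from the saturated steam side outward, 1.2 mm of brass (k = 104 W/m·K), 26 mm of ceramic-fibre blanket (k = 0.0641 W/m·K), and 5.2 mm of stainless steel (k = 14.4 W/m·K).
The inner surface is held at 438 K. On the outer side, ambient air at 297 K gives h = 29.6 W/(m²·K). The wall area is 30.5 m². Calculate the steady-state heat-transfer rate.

Q ≈ 9780 W

Thermal resistances in series:
R_brass = L/(kA) = 0.0012/(104×30.5) = 3.783×10^-7 K/W
R_ceramic-fibre blanket = L/(kA) = 0.026/(0.0641×30.5) = 0.0133 K/W
R_stainless steel = L/(kA) = 0.0052/(14.4×30.5) = 1.184×10^-5 K/W
R_outer film = 1/(h_o·A) = 1/(29.6×30.5) = 0.001108 K/W
R_total = 0.01442 K/W
Q = ΔT / R_total = 141 / 0.01442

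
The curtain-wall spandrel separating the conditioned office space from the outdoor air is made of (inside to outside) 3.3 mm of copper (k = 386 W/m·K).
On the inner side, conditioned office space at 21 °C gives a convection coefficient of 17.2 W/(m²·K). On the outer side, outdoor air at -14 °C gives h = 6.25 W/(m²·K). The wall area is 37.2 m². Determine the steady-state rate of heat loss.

Thermal resistances in series:
R_inner film = 1/(h_i·A) = 1/(17.2×37.2) = 0.001563 K/W
R_copper = L/(kA) = 0.0033/(386×37.2) = 2.298×10^-7 K/W
R_outer film = 1/(h_o·A) = 1/(6.25×37.2) = 0.004301 K/W
R_total = 0.005864 K/W
Q = ΔT / R_total = 35 / 0.005864

Q ≈ 5970 W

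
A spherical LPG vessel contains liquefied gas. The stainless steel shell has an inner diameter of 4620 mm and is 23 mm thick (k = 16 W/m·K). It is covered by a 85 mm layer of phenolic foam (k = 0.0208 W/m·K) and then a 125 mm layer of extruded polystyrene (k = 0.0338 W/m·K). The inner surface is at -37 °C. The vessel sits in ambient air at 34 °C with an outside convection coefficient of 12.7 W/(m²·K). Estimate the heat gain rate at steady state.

Q ≈ 667 W

Radial (spherical) resistances in series:
R_stainless steel shell = (1/2.31 − 1/2.333)/(4π×16) = 2.123×10^-5 K/W
R_phenolic foam = (1/2.333 − 1/2.418)/(4π×0.0208) = 0.05765 K/W
R_extruded polystyrene = (1/2.418 − 1/2.543)/(4π×0.0338) = 0.04786 K/W
R_outer film = 1/(h·4πr_o²) = 1/(12.7×4π×2.543²) = 9.689×10^-4 K/W
R_total = 0.1065 K/W
Q = ΔT/R_total = 71/0.1065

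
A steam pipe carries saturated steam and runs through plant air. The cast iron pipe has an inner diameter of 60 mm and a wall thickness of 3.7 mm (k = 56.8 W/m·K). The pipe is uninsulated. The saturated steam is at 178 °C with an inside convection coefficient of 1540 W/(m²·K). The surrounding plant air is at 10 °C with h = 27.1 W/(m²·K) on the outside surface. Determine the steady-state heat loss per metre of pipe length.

q′ ≈ 944 W/m

Radial resistances (cylindrical: R_cond = ln(r_o/r_i)/(2πkL), R_conv = 1/(h·2πrL)):
R_inner film = 1/(h_i·2πr₁L) = 1/(1540×2π×0.03×1) = 0.003445 K/W
R_cast iron pipe wall = ln(33.7/30)/(2π×56.8×1) = 3.259×10^-4 K/W
R_outer film = 1/(h_o·2πr_oL) = 1/(27.1×2π×0.0337×1) = 0.1743 K/W
R_total = 0.178 K/W
Q = ΔT/R_total = 168/0.178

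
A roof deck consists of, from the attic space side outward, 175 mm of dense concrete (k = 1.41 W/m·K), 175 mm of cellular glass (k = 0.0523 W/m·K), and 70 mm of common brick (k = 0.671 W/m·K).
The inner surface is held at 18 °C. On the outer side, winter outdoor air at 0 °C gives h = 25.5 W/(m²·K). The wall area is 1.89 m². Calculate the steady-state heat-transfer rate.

Q ≈ 9.41 W

Using the resistance-network approach (series):
R_dense concrete = L/(kA) = 0.175/(1.41×1.89) = 0.06567 K/W
R_cellular glass = L/(kA) = 0.175/(0.0523×1.89) = 1.77 K/W
R_common brick = L/(kA) = 0.07/(0.671×1.89) = 0.0552 K/W
R_outer film = 1/(h_o·A) = 1/(25.5×1.89) = 0.02075 K/W
R_total = 1.912 K/W
Q = ΔT / R_total = 18 / 1.912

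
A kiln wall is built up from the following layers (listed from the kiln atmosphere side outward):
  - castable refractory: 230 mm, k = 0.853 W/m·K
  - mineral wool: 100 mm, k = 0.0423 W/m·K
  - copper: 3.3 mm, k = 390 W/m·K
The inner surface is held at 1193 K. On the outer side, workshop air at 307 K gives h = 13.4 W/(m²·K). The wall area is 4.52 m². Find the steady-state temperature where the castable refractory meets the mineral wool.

T ≈ 1100 K

Model the wall as resistances in series:
R_castable refractory = L/(kA) = 0.23/(0.853×4.52) = 0.05965 K/W
R_mineral wool = L/(kA) = 0.1/(0.0423×4.52) = 0.523 K/W
R_copper = L/(kA) = 0.0033/(390×4.52) = 1.872×10^-6 K/W
R_outer film = 1/(h_o·A) = 1/(13.4×4.52) = 0.01651 K/W
R_total = 0.5992 K/W;  Q = ΔT/R_total = 886/0.5992 = 1479 W
T_interface = T_inner − Q·ΣR(inner→interface) = 1193 − 1480×0.05965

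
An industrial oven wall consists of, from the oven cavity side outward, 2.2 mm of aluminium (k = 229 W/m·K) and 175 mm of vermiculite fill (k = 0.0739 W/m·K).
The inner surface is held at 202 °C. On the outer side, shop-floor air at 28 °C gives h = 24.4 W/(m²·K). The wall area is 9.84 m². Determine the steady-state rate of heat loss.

Using the resistance-network approach (series):
R_aluminium = L/(kA) = 0.0022/(229×9.84) = 9.763×10^-7 K/W
R_vermiculite fill = L/(kA) = 0.175/(0.0739×9.84) = 0.2407 K/W
R_outer film = 1/(h_o·A) = 1/(24.4×9.84) = 0.004165 K/W
R_total = 0.2448 K/W
Q = ΔT / R_total = 174 / 0.2448

Q ≈ 711 W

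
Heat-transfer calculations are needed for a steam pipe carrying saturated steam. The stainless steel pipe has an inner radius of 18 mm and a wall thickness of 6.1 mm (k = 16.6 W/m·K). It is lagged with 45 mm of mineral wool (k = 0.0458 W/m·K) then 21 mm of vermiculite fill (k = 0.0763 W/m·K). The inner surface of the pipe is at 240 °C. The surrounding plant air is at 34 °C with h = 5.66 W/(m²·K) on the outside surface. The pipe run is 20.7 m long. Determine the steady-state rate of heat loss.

Q ≈ 942 W

Radial resistances (cylindrical: R_cond = ln(r_o/r_i)/(2πkL), R_conv = 1/(h·2πrL)):
R_stainless steel pipe wall = ln(24.1/18)/(2π×16.6×20.7) = 1.352×10^-4 K/W
R_mineral wool = ln(69.1/24.1)/(2π×0.0458×20.7) = 0.1768 K/W
R_vermiculite fill = ln(90.1/69.1)/(2π×0.0763×20.7) = 0.02674 K/W
R_outer film = 1/(h_o·2πr_oL) = 1/(5.66×2π×0.0901×20.7) = 0.01508 K/W
R_total = 0.2188 K/W
Q = ΔT/R_total = 206/0.2188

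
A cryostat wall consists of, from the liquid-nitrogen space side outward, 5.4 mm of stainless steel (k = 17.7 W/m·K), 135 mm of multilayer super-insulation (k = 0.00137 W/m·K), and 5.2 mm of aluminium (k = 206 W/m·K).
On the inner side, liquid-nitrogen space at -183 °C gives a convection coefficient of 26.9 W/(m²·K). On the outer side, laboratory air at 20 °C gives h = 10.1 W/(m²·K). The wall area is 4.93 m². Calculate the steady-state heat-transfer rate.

Treating each layer as a thermal resistance in series:
R_inner film = 1/(h_i·A) = 1/(26.9×4.93) = 0.007541 K/W
R_stainless steel = L/(kA) = 0.0054/(17.7×4.93) = 6.188×10^-5 K/W
R_multilayer super-insulation = L/(kA) = 0.135/(0.00137×4.93) = 19.99 K/W
R_aluminium = L/(kA) = 0.0052/(206×4.93) = 5.12×10^-6 K/W
R_outer film = 1/(h_o·A) = 1/(10.1×4.93) = 0.02008 K/W
R_total = 20.02 K/W
Q = ΔT / R_total = 203 / 20.02

Q ≈ 10.1 W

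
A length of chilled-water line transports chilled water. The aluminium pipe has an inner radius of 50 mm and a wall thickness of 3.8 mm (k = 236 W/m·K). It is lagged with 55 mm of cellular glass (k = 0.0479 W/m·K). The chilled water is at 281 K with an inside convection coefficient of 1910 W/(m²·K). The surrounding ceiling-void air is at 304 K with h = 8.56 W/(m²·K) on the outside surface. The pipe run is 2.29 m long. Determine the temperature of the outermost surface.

Treating each annulus and film as a series resistance:
R_inner film = 1/(h_i·2πr₁L) = 1/(1910×2π×0.05×2.29) = 7.277×10^-4 K/W
R_aluminium pipe wall = ln(53.8/50)/(2π×236×2.29) = 2.157×10^-5 K/W
R_cellular glass = ln(108.8/53.8)/(2π×0.0479×2.29) = 1.022 K/W
R_outer film = 1/(h_o·2πr_oL) = 1/(8.56×2π×0.1088×2.29) = 0.07462 K/W
R_total = 1.097 K/W
Q = ΔT/R_total = 23/1.097
Q = 21 W
T_interface = T_inner + Q·ΣR(inner→interface) = 281 + 21×1.023

T ≈ 302 K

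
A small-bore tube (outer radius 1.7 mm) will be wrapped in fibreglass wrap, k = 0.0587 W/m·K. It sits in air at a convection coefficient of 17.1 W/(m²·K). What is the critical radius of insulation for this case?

r_cr ≈ 3.43 mm

For a cylinder r_cr = k/h = 0.0587/17.1
r_cr = 3.43 mm; since the bare radius (1.7 mm) is below r_cr, adding a thin layer of insulation will *increase* heat loss.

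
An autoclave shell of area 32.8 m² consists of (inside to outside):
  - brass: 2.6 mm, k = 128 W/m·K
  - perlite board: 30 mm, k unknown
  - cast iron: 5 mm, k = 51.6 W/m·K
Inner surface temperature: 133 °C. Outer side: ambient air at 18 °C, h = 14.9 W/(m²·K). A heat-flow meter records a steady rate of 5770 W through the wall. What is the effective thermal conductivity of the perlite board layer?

k ≈ 0.0512 W/(m·K)

Series thermal resistances:
R_brass = L/(kA) = 0.0026/(128×32.8) = 6.193×10^-7 K/W
R_cast iron = L/(kA) = 0.005/(51.6×32.8) = 2.954×10^-6 K/W
R_outer film = 1/(h_o·A) = 1/(14.9×32.8) = 0.002046 K/W
Sum of known resistances R_other = 0.00205 K/W
Total R = ΔT/Q = 115/5770 = 0.01993 K/W
R_perlite board = R_total − R_other = 0.01788 K/W
k = L/(R·A) = 0.03/(0.01788×32.8)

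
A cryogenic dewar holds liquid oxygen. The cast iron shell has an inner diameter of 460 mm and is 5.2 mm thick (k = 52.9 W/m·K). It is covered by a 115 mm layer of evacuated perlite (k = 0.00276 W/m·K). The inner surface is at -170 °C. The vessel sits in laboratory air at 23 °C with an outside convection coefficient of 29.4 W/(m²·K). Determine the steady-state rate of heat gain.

Q ≈ 4.79 W

Each spherical layer contributes R = (1/r_i − 1/r_o)/(4πk):
R_cast iron shell = (1/0.23 − 1/0.2352)/(4π×52.9) = 1.446×10^-4 K/W
R_evacuated perlite = (1/0.2352 − 1/0.3502)/(4π×0.00276) = 40.26 K/W
R_outer film = 1/(h·4πr_o²) = 1/(29.4×4π×0.3502²) = 0.02207 K/W
R_total = 40.28 K/W
Q = ΔT/R_total = 193/40.28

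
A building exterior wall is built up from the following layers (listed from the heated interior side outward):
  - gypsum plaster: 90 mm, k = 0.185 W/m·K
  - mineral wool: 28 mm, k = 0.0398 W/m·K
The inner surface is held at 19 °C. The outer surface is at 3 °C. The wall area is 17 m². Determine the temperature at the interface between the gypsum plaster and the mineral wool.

Using the resistance-network approach (series):
R_gypsum plaster = L/(kA) = 0.09/(0.185×17) = 0.02862 K/W
R_mineral wool = L/(kA) = 0.028/(0.0398×17) = 0.04138 K/W
R_total = 0.07 K/W;  Q = ΔT/R_total = 16/0.07 = 228.6 W
T_interface = T_inner − Q·ΣR(inner→interface) = 19 − 229×0.02862

T ≈ 12.5 °C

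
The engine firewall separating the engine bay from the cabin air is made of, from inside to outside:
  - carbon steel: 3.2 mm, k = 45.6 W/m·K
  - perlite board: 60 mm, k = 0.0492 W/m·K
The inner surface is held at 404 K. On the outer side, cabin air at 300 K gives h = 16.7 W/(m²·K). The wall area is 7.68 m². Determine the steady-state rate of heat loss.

Q ≈ 624 W

Treating each layer as a thermal resistance in series:
R_carbon steel = L/(kA) = 0.0032/(45.6×7.68) = 9.137×10^-6 K/W
R_perlite board = L/(kA) = 0.06/(0.0492×7.68) = 0.1588 K/W
R_outer film = 1/(h_o·A) = 1/(16.7×7.68) = 0.007797 K/W
R_total = 0.1666 K/W
Q = ΔT / R_total = 104 / 0.1666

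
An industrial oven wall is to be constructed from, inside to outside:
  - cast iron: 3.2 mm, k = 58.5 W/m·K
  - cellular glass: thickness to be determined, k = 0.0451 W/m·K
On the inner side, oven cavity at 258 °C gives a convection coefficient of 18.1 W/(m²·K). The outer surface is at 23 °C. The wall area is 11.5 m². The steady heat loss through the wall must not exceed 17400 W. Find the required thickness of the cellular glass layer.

Series thermal resistances:
R_inner film = 1/(h_i·A) = 1/(18.1×11.5) = 0.004804 K/W
R_cast iron = L/(kA) = 0.0032/(58.5×11.5) = 4.757×10^-6 K/W
Sum of the known resistances R_other = 0.004809 K/W
Required total resistance R_tot = ΔT/Q_allow = 235/17400 = 0.01351 K/W
R_cellular glass = R_tot − R_other = 0.008697 K/W
L = R·k·A = 0.008697×0.0451×11.5

L ≈ 4.51 mm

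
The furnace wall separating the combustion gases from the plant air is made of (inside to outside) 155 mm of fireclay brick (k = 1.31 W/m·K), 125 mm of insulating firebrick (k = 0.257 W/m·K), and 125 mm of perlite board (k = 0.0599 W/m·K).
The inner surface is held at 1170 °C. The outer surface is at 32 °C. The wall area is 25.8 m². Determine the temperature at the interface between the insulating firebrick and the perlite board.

Using the resistance-network approach (series):
R_fireclay brick = L/(kA) = 0.155/(1.31×25.8) = 0.004586 K/W
R_insulating firebrick = L/(kA) = 0.125/(0.257×25.8) = 0.01885 K/W
R_perlite board = L/(kA) = 0.125/(0.0599×25.8) = 0.08088 K/W
R_total = 0.1043 K/W;  Q = ΔT/R_total = 1138/0.1043 = 10910 W
T_interface = T_inner − Q·ΣR(inner→interface) = 1170 − 10900×0.02344

T ≈ 914 °C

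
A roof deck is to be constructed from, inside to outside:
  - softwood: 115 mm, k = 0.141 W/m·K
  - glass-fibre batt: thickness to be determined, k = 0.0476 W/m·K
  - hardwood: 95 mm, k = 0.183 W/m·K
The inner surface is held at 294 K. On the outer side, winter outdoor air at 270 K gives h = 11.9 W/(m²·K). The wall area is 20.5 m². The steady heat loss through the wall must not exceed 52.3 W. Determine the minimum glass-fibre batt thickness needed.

L ≈ 380 mm

Series thermal resistances:
R_softwood = L/(kA) = 0.115/(0.141×20.5) = 0.03979 K/W
R_hardwood = L/(kA) = 0.095/(0.183×20.5) = 0.02532 K/W
R_outer film = 1/(h_o·A) = 1/(11.9×20.5) = 0.004099 K/W
Sum of the known resistances R_other = 0.06921 K/W
Required total resistance R_tot = ΔT/Q_allow = 24/52.3 = 0.4589 K/W
R_glass-fibre batt = R_tot − R_other = 0.3897 K/W
L = R·k·A = 0.3897×0.0476×20.5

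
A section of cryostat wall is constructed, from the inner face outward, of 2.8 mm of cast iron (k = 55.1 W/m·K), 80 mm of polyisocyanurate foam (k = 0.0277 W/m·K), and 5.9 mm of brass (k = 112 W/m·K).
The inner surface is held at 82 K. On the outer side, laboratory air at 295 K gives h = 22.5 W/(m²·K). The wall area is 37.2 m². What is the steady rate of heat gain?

Model the wall as resistances in series:
R_cast iron = L/(kA) = 0.0028/(55.1×37.2) = 1.366×10^-6 K/W
R_polyisocyanurate foam = L/(kA) = 0.08/(0.0277×37.2) = 0.07764 K/W
R_brass = L/(kA) = 0.0059/(112×37.2) = 1.416×10^-6 K/W
R_outer film = 1/(h_o·A) = 1/(22.5×37.2) = 0.001195 K/W
R_total = 0.07883 K/W
Q = ΔT / R_total = 213 / 0.07883

Q ≈ 2700 W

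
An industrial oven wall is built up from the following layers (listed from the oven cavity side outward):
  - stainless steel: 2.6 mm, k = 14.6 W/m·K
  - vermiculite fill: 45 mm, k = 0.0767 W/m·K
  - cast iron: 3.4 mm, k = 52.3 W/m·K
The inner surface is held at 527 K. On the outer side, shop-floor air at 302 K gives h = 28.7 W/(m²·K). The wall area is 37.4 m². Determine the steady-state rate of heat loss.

Using the resistance-network approach (series):
R_stainless steel = L/(kA) = 0.0026/(14.6×37.4) = 4.762×10^-6 K/W
R_vermiculite fill = L/(kA) = 0.045/(0.0767×37.4) = 0.01569 K/W
R_cast iron = L/(kA) = 0.0034/(52.3×37.4) = 1.738×10^-6 K/W
R_outer film = 1/(h_o·A) = 1/(28.7×37.4) = 9.316×10^-4 K/W
R_total = 0.01663 K/W
Q = ΔT / R_total = 225 / 0.01663

Q ≈ 13500 W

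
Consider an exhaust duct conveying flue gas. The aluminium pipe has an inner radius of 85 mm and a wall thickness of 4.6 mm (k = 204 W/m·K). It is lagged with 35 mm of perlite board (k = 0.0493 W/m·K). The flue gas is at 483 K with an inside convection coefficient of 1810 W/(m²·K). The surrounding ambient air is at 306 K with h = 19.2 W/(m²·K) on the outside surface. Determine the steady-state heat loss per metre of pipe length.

Radial resistances (cylindrical: R_cond = ln(r_o/r_i)/(2πkL), R_conv = 1/(h·2πrL)):
R_inner film = 1/(h_i·2πr₁L) = 1/(1810×2π×0.085×1) = 0.001034 K/W
R_aluminium pipe wall = ln(89.6/85)/(2π×204×1) = 4.112×10^-5 K/W
R_perlite board = ln(124.6/89.6)/(2π×0.0493×1) = 1.065 K/W
R_outer film = 1/(h_o·2πr_oL) = 1/(19.2×2π×0.1246×1) = 0.06653 K/W
R_total = 1.132 K/W
Q = ΔT/R_total = 177/1.132

q′ ≈ 156 W/m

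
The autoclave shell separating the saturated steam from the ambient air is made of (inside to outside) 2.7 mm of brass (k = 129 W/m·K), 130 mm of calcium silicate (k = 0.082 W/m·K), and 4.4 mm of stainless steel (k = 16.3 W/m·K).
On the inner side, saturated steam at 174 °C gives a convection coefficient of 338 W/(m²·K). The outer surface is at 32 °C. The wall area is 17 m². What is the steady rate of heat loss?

Series thermal resistances:
R_inner film = 1/(h_i·A) = 1/(338×17) = 1.74×10^-4 K/W
R_brass = L/(kA) = 0.0027/(129×17) = 1.231×10^-6 K/W
R_calcium silicate = L/(kA) = 0.13/(0.082×17) = 0.09326 K/W
R_stainless steel = L/(kA) = 0.0044/(16.3×17) = 1.588×10^-5 K/W
R_total = 0.09345 K/W
Q = ΔT / R_total = 142 / 0.09345

Q ≈ 1520 W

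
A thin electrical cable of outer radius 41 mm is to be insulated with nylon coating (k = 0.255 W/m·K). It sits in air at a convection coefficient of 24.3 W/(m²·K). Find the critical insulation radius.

r_cr ≈ 10.5 mm

For a cylinder r_cr = k/h = 0.255/24.3
r_cr = 10.5 mm; since the bare radius (41 mm) is above r_cr, any added insulation will reduce heat loss.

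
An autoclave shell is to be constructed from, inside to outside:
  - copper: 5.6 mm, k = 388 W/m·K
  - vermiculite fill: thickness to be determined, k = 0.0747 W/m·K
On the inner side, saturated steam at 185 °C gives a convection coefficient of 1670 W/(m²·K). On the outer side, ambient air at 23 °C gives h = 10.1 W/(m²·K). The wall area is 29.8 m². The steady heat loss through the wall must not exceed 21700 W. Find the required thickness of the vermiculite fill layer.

L ≈ 9.18 mm

Treating each layer as a thermal resistance in series:
R_inner film = 1/(h_i·A) = 1/(1670×29.8) = 2.009×10^-5 K/W
R_copper = L/(kA) = 0.0056/(388×29.8) = 4.843×10^-7 K/W
R_outer film = 1/(h_o·A) = 1/(10.1×29.8) = 0.003322 K/W
Sum of the known resistances R_other = 0.003343 K/W
Required total resistance R_tot = ΔT/Q_allow = 162/21700 = 0.007465 K/W
R_vermiculite fill = R_tot − R_other = 0.004122 K/W
L = R·k·A = 0.004122×0.0747×29.8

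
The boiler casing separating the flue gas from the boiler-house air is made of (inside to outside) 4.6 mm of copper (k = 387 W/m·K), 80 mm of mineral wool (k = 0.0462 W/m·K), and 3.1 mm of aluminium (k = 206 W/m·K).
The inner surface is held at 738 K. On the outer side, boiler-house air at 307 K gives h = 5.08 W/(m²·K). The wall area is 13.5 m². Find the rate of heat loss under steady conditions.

Using the resistance-network approach (series):
R_copper = L/(kA) = 0.0046/(387×13.5) = 8.805×10^-7 K/W
R_mineral wool = L/(kA) = 0.08/(0.0462×13.5) = 0.1283 K/W
R_aluminium = L/(kA) = 0.0031/(206×13.5) = 1.115×10^-6 K/W
R_outer film = 1/(h_o·A) = 1/(5.08×13.5) = 0.01458 K/W
R_total = 0.1429 K/W
Q = ΔT / R_total = 431 / 0.1429

Q ≈ 3020 W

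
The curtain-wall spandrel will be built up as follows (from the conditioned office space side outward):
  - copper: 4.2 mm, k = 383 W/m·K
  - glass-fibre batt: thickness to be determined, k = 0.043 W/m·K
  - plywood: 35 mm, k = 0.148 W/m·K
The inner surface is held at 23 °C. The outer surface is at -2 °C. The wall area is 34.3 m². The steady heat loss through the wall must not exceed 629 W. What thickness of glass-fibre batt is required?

Using the resistance-network approach (series):
R_copper = L/(kA) = 0.0042/(383×34.3) = 3.197×10^-7 K/W
R_plywood = L/(kA) = 0.035/(0.148×34.3) = 0.006895 K/W
Sum of the known resistances R_other = 0.006895 K/W
Required total resistance R_tot = ΔT/Q_allow = 25/629 = 0.03975 K/W
R_glass-fibre batt = R_tot − R_other = 0.03285 K/W
L = R·k·A = 0.03285×0.043×34.3

L ≈ 48.5 mm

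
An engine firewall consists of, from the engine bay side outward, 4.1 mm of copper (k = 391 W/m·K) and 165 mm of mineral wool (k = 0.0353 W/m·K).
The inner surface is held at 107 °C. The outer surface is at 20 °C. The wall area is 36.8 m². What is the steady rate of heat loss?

Q ≈ 685 W

Model the wall as resistances in series:
R_copper = L/(kA) = 0.0041/(391×36.8) = 2.849×10^-7 K/W
R_mineral wool = L/(kA) = 0.165/(0.0353×36.8) = 0.127 K/W
R_total = 0.127 K/W
Q = ΔT / R_total = 87 / 0.127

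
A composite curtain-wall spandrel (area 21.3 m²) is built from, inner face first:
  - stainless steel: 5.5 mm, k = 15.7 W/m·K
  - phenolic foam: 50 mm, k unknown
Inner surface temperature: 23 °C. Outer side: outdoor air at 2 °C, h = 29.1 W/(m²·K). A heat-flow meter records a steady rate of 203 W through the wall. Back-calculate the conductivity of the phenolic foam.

k ≈ 0.0231 W/(m·K)

Treating each layer as a thermal resistance in series:
R_stainless steel = L/(kA) = 0.0055/(15.7×21.3) = 1.645×10^-5 K/W
R_outer film = 1/(h_o·A) = 1/(29.1×21.3) = 0.001613 K/W
Sum of known resistances R_other = 0.00163 K/W
Total R = ΔT/Q = 21/203 = 0.1034 K/W
R_phenolic foam = R_total − R_other = 0.1018 K/W
k = L/(R·A) = 0.05/(0.1018×21.3)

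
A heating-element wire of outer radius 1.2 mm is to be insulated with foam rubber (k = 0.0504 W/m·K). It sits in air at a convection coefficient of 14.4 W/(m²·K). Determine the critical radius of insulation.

r_cr ≈ 3.5 mm

For a cylinder r_cr = k/h = 0.0504/14.4
r_cr = 3.5 mm; since the bare radius (1.2 mm) is below r_cr, adding a thin layer of insulation will *increase* heat loss.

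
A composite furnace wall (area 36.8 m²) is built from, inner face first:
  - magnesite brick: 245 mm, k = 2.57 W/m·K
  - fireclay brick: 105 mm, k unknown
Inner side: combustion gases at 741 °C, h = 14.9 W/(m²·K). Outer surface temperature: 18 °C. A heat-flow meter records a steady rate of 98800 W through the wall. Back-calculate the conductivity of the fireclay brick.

k ≈ 0.983 W/(m·K)

Thermal resistances in series:
R_inner film = 1/(h_i·A) = 1/(14.9×36.8) = 0.001824 K/W
R_magnesite brick = L/(kA) = 0.245/(2.57×36.8) = 0.002591 K/W
Sum of known resistances R_other = 0.004414 K/W
Total R = ΔT/Q = 723/98800 = 0.007318 K/W
R_fireclay brick = R_total − R_other = 0.002904 K/W
k = L/(R·A) = 0.105/(0.002904×36.8)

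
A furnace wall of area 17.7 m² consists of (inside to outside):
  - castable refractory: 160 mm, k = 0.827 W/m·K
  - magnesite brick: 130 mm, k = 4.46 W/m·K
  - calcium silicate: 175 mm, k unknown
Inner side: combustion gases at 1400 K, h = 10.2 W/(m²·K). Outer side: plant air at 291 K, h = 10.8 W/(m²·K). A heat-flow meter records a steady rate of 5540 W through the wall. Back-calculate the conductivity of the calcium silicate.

Using the resistance-network approach (series):
R_inner film = 1/(h_i·A) = 1/(10.2×17.7) = 0.005539 K/W
R_castable refractory = L/(kA) = 0.16/(0.827×17.7) = 0.01093 K/W
R_magnesite brick = L/(kA) = 0.13/(4.46×17.7) = 0.001647 K/W
R_outer film = 1/(h_o·A) = 1/(10.8×17.7) = 0.005231 K/W
Sum of known resistances R_other = 0.02335 K/W
Total R = ΔT/Q = 1109/5540 = 0.2002 K/W
R_calcium silicate = R_total − R_other = 0.1768 K/W
k = L/(R·A) = 0.175/(0.1768×17.7)

k ≈ 0.0559 W/(m·K)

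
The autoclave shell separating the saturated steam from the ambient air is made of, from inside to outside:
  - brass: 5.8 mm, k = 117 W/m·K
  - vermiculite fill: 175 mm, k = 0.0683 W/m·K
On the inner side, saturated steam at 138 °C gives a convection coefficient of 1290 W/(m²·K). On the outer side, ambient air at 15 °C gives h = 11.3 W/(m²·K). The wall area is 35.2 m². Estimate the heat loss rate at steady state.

Thermal resistances in series:
R_inner film = 1/(h_i·A) = 1/(1290×35.2) = 2.202×10^-5 K/W
R_brass = L/(kA) = 0.0058/(117×35.2) = 1.408×10^-6 K/W
R_vermiculite fill = L/(kA) = 0.175/(0.0683×35.2) = 0.07279 K/W
R_outer film = 1/(h_o·A) = 1/(11.3×35.2) = 0.002514 K/W
R_total = 0.07533 K/W
Q = ΔT / R_total = 123 / 0.07533

Q ≈ 1630 W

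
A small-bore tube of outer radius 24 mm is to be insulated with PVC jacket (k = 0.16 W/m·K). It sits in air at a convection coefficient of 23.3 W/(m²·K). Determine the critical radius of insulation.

For a cylinder r_cr = k/h = 0.16/23.3
r_cr = 6.87 mm; since the bare radius (24 mm) is above r_cr, any added insulation will reduce heat loss.

r_cr ≈ 6.87 mm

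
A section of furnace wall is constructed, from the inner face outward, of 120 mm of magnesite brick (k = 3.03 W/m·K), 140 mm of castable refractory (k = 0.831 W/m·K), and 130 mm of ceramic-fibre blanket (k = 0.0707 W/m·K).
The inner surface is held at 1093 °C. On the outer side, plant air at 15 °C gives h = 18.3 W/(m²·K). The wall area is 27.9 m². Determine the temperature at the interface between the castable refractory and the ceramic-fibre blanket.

Treating each layer as a thermal resistance in series:
R_magnesite brick = L/(kA) = 0.12/(3.03×27.9) = 0.001419 K/W
R_castable refractory = L/(kA) = 0.14/(0.831×27.9) = 0.006038 K/W
R_ceramic-fibre blanket = L/(kA) = 0.13/(0.0707×27.9) = 0.06591 K/W
R_outer film = 1/(h_o·A) = 1/(18.3×27.9) = 0.001959 K/W
R_total = 0.07532 K/W;  Q = ΔT/R_total = 1078/0.07532 = 14310 W
T_interface = T_inner − Q·ΣR(inner→interface) = 1093 − 14300×0.007458

T ≈ 986 °C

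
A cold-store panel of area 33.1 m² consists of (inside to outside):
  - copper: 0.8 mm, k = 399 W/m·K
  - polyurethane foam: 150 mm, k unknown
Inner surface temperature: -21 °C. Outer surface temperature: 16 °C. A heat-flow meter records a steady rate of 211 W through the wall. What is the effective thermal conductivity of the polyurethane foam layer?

k ≈ 0.0258 W/(m·K)

Using the resistance-network approach (series):
R_copper = L/(kA) = 0.0008/(399×33.1) = 6.057×10^-8 K/W
Sum of known resistances R_other = 6.057×10^-8 K/W
Total R = ΔT/Q = 37/211 = 0.1754 K/W
R_polyurethane foam = R_total − R_other = 0.1754 K/W
k = L/(R·A) = 0.15/(0.1754×33.1)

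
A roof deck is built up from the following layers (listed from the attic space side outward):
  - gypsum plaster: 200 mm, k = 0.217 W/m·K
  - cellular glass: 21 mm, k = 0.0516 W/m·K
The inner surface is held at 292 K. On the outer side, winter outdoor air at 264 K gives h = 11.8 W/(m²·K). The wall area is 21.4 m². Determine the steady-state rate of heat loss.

Q ≈ 424 W

Series thermal resistances:
R_gypsum plaster = L/(kA) = 0.2/(0.217×21.4) = 0.04307 K/W
R_cellular glass = L/(kA) = 0.021/(0.0516×21.4) = 0.01902 K/W
R_outer film = 1/(h_o·A) = 1/(11.8×21.4) = 0.00396 K/W
R_total = 0.06605 K/W
Q = ΔT / R_total = 28 / 0.06605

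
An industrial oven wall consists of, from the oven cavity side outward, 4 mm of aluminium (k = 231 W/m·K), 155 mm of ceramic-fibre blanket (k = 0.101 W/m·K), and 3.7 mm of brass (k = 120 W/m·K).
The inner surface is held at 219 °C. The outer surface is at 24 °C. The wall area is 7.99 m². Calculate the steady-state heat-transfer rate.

Series thermal resistances:
R_aluminium = L/(kA) = 0.004/(231×7.99) = 2.167×10^-6 K/W
R_ceramic-fibre blanket = L/(kA) = 0.155/(0.101×7.99) = 0.1921 K/W
R_brass = L/(kA) = 0.0037/(120×7.99) = 3.859×10^-6 K/W
R_total = 0.1921 K/W
Q = ΔT / R_total = 195 / 0.1921

Q ≈ 1020 W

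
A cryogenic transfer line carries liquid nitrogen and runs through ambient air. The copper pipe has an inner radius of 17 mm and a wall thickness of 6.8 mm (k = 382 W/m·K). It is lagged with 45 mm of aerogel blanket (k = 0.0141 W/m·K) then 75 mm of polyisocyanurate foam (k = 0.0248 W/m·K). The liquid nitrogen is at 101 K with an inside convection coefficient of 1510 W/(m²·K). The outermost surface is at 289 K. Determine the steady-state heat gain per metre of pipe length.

q′ ≈ 11.2 W/m

For a radial system each layer contributes R = ln(r_out/r_in)/(2πkL); films add R = 1/(hA).
R_inner film = 1/(h_i·2πr₁L) = 1/(1510×2π×0.017×1) = 0.0062 K/W
R_copper pipe wall = ln(23.8/17)/(2π×382×1) = 1.402×10^-4 K/W
R_aerogel blanket = ln(68.8/23.8)/(2π×0.0141×1) = 11.98 K/W
R_polyisocyanurate foam = ln(143.8/68.8)/(2π×0.0248×1) = 4.731 K/W
R_total = 16.72 K/W
Q = ΔT/R_total = 188/16.72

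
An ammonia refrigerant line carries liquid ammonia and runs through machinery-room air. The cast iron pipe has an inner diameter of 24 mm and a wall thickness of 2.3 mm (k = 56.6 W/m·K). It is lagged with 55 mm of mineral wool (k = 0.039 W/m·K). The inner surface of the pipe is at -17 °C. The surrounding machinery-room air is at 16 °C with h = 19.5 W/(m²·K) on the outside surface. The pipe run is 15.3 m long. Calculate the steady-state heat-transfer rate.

Q ≈ 77 W

Treating each annulus and film as a series resistance:
R_cast iron pipe wall = ln(14.3/12)/(2π×56.6×15.3) = 3.223×10^-5 K/W
R_mineral wool = ln(69.3/14.3)/(2π×0.039×15.3) = 0.4209 K/W
R_outer film = 1/(h_o·2πr_oL) = 1/(19.5×2π×0.0693×15.3) = 0.007698 K/W
R_total = 0.4287 K/W
Q = ΔT/R_total = 33/0.4287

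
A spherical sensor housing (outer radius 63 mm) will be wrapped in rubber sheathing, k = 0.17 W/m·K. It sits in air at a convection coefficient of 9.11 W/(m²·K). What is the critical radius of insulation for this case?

For a sphere r_cr = 2k/h = 2×0.17/9.11
r_cr = 37.3 mm; since the bare radius (63 mm) is above r_cr, any added insulation will reduce heat loss.

r_cr ≈ 37.3 mm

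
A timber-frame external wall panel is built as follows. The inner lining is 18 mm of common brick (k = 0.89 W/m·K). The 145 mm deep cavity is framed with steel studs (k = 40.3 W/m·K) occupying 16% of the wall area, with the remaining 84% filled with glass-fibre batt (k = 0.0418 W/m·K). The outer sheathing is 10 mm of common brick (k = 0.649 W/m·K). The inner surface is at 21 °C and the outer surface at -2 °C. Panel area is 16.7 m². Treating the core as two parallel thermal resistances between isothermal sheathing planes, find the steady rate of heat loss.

Sheathing layers in series; stud and cavity paths in parallel between them.
R_inner = 0.018/(0.89×16.7) = 0.001211 K/W
R_stud  = 0.145/(40.3×0.16×16.7) = 0.001347 K/W
R_cav   = 0.145/(0.0418×0.84×16.7) = 0.2473 K/W
1/R_core = 1/R_stud + 1/R_cav → R_core = 0.001339 K/W
R_outer = 0.01/(0.649×16.7) = 9.227×10^-4 K/W
R_total = 0.003473 K/W
Q = ΔT/R_total = 23/0.003473

Q ≈ 6620 W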